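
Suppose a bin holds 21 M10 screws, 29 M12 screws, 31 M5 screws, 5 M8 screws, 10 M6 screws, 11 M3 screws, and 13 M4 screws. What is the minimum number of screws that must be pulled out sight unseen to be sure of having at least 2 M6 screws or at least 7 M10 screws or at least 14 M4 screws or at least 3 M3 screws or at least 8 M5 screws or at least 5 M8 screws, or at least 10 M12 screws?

Each of the 7 sizes has its own threshold; avoid all of them simultaneously.
The worst case stops just short of every target: 6 M10, 9 M12, 7 M5, 4 M8, 1 M6, 2 M3, 13 M4 — 6 + 9 + 7 + 4 + 1 + 2 + 13 = 42 screws.
One more screw must push some size to its target, so 42 + 1 = 43.

43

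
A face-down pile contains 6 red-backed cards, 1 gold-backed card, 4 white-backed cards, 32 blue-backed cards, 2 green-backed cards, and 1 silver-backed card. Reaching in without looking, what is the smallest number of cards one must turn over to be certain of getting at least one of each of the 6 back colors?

The hardest back color to obtain is gold-backed: we could draw every other card first — 46 − 1 = 45 cards — without a single gold-backed one.
The next draw must be gold-backed, so 45 + 1 = 46.

46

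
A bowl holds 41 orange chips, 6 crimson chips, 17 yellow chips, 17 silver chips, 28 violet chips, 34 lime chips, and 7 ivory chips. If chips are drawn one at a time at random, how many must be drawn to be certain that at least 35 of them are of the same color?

144

Treat the 7 colors as pigeonholes.
In the worst case we take at most 34 of each color, but all 6 crimson, all 17 yellow, all 17 silver, all 28 violet, and all 7 ivory (fewer than 34), giving 34 + 6 + 17 + 17 + 28 + 34 + 7 = 143.
One more chip then forces some color to 35, so 143 + 1 = 144.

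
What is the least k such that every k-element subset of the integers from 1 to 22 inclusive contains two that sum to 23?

Partition {1, …, 22} into 11 pairs: {1,22}, {2,21}, …, {11,12}.
Choosing 11 integers — say the integers 1 through 11 — takes one from each pair and avoids the property.
Choosing 12 forces two into the same pair by pigeonhole, and those sum to 23. So 12.

12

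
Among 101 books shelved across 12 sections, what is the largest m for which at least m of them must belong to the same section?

9

The 101 books fall into 12 sections.
If each of the 12 sections held at most 8, the total would be at most 12 × 8 = 96 < 101, a contradiction.
So at least one holds ⌈101/12⌉ = 9.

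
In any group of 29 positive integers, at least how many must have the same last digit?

3

The 29 positive integers fall into 10 possible last digits.
If each of the 10 possible last digits held at most 2, the total would be at most 10 × 2 = 20 < 29, a contradiction.
So at least one holds ⌈29/10⌉ = 3.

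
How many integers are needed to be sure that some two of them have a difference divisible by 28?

29

Use the pigeonhole principle on residue classes: two integers differ by a multiple of 28 exactly when they share a remainder mod 28.
There are 28 residue classes mod 28, so 28 integers can all lie in distinct classes.
One more integer must repeat a residue, giving a difference divisible by 28. So n = 28 + 1 = 29.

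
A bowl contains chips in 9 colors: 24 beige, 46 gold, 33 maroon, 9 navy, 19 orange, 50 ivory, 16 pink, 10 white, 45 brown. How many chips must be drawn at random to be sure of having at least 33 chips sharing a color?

In the worst case we take at most 32 of each color, but all 24 beige, all 9 navy, all 19 orange, all 16 pink, and all 10 white (fewer than 32), giving 24 + 32 + 32 + 9 + 19 + 32 + 16 + 10 + 32 = 206.
One more chip then forces some color to 33, so 206 + 1 = 207.

207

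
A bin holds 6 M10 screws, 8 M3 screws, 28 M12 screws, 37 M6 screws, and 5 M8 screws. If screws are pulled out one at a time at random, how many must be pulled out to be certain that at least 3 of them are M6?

50

The worst case draws every non-M6 screw first: 6 + 8 + 28 + 5 = 47.
The next 3 draws are then forced to be M6, giving 47 + 3 = 50.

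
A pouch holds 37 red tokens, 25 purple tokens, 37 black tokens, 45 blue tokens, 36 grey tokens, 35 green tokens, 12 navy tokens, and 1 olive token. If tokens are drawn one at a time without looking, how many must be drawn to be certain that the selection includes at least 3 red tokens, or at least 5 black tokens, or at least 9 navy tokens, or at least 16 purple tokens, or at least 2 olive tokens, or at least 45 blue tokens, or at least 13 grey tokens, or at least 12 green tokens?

The worst case stops just short of every target: 2 red, 15 purple, 4 black, 44 blue, 12 grey, 11 green, 8 navy, 1 olive — 2 + 15 + 4 + 44 + 12 + 11 + 8 + 1 = 97 tokens.
One more token must push some color to its target, so 97 + 1 = 98.

98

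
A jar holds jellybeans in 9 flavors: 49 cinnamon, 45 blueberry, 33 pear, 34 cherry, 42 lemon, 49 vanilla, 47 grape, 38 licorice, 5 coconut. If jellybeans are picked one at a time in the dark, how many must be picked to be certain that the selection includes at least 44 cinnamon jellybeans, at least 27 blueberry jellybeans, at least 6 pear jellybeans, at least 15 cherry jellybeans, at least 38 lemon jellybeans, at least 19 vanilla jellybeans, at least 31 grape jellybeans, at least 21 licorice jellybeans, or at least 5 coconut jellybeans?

198

The worst case stops just short of every target: 43 cinnamon, 26 blueberry, 5 pear, 14 cherry, 37 lemon, 18 vanilla, 30 grape, 20 licorice, 4 coconut — 43 + 26 + 5 + 14 + 37 + 18 + 30 + 20 + 4 = 197 jellybeans.
One more jellybean must push some flavor to its target, so 197 + 1 = 198.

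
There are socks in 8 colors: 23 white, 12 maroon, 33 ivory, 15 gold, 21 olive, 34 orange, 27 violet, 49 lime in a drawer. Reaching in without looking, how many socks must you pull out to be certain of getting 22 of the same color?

154

Treat the 8 colors as pigeonholes.
In the worst case we take at most 21 of each color, but all 12 maroon and all 15 gold (fewer than 21), giving 21 + 12 + 21 + 15 + 21 + 21 + 21 + 21 = 153.
One more sock then forces some color to 22, so 153 + 1 = 154.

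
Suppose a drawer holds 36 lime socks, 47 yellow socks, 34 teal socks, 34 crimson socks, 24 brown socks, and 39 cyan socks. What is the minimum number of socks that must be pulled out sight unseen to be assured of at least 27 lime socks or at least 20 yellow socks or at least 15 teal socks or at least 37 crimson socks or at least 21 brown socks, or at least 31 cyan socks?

Each of the 6 colors has its own threshold; avoid all of them simultaneously.
The worst case stops just short of every target: 26 lime, 19 yellow, 14 teal, all 34 crimson, 20 brown, 30 cyan — 26 + 19 + 14 + 34 + 20 + 30 = 143 socks.
One more sock must push some color to its target, so 143 + 1 = 144.

144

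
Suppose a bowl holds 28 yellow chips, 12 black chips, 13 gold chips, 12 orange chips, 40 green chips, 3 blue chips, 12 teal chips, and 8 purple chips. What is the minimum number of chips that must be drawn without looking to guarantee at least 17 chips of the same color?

Treat the 8 colors as pigeonholes.
In the worst case we take at most 16 of each color, but all 12 black, all 13 gold, all 12 orange, all 3 blue, all 12 teal, and all 8 purple (fewer than 16), giving 16 + 12 + 13 + 12 + 16 + 3 + 12 + 8 = 92.
One more chip then forces some color to 17, so 92 + 1 = 93.

93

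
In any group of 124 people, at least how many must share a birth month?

If each of the 12 months of the year held at most 10, the total would be at most 12 × 10 = 120 < 124, a contradiction.
So at least one holds ⌈124/12⌉ = 11.

11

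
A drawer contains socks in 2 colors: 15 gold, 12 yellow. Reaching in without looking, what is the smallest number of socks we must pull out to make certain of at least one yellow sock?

16

The worst case draws every non-yellow sock first: 15.
The next draw is then forced to be yellow, giving 15 + 1 = 16.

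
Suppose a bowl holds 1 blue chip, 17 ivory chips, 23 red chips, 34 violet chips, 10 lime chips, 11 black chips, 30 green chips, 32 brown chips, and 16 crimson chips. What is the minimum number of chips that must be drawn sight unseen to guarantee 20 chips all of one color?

In the worst case we take at most 19 of each color, but all 1 blue, all 17 ivory, all 10 lime, all 11 black, and all 16 crimson (fewer than 19), giving 1 + 17 + 19 + 19 + 10 + 11 + 19 + 19 + 16 = 131.
One more chip then forces some color to 20, so 131 + 1 = 132.

132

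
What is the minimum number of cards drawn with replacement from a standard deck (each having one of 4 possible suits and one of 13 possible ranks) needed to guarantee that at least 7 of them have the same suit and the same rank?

313

There are 4 × 13 = 52 (suit, rank) combinations acting as pigeonholes.
With 52 × 6 = 312 cards drawn with replacement from a standard deck we could place exactly 6 in each, with no (suit, rank) pair reaching 7.
One more forces some (suit, rank) pair to hold 7, so 312 + 1 = 313.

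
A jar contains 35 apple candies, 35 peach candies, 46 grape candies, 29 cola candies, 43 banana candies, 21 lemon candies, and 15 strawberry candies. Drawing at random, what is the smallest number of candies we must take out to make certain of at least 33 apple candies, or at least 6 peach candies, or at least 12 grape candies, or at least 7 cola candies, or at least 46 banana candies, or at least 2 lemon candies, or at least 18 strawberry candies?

114

Each of the 7 flavors has its own threshold; avoid all of them simultaneously.
The worst case stops just short of every target: 32 apple, 5 peach, 11 grape, 6 cola, all 43 banana, 1 lemon, all 15 strawberry — 32 + 5 + 11 + 6 + 43 + 1 + 15 = 113 candies.
One more candy must push some flavor to its target, so 113 + 1 = 114.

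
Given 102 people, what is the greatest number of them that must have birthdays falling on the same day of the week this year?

There are 7 days of the week, which serve as the pigeonholes.
If each of the 7 days of the week held at most 14, the total would be at most 7 × 14 = 98 < 102, a contradiction.
So at least one holds ⌈102/7⌉ = 15.

15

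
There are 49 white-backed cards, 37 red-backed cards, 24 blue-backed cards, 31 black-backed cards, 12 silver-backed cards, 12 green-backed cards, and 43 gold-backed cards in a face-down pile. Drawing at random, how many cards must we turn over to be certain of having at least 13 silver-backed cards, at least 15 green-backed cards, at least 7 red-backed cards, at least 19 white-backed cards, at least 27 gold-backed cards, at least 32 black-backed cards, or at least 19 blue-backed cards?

The worst case stops just short of every target: 18 white-backed, 6 red-backed, 18 blue-backed, 31 black-backed, 12 silver-backed, all 12 green-backed, 26 gold-backed — 18 + 6 + 18 + 31 + 12 + 12 + 26 = 123 cards.
One more card must push some back color to its target, so 123 + 1 = 124.

124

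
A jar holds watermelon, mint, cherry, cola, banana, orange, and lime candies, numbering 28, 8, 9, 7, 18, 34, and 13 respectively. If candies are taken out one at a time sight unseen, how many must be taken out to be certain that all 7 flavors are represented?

111

The hardest flavor to obtain is cola: we could draw every other candy first — 117 − 7 = 110 candies — without a single cola one.
The next draw must be cola, so 110 + 1 = 111.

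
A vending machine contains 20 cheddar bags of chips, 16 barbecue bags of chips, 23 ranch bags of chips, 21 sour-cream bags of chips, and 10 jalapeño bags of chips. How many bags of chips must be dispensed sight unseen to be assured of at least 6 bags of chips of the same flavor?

The worst case takes 5 bags of chips of each flavor without reaching 6 of any: 5 × 5 = 25.
The next bag of chips must bring some flavor to 6, so 25 + 1 = 26.

26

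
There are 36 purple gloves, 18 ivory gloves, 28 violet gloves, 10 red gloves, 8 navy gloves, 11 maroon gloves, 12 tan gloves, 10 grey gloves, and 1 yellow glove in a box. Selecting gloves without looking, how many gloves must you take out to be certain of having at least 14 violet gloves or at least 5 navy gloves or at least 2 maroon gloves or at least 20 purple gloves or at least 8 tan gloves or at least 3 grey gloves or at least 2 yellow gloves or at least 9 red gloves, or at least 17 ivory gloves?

The worst case stops just short of every target: 19 purple, 16 ivory, 13 violet, 8 red, 4 navy, 1 maroon, 7 tan, 2 grey, 1 yellow — 19 + 16 + 13 + 8 + 4 + 1 + 7 + 2 + 1 = 71 gloves.
One more glove must push some color to its target, so 71 + 1 = 72.

72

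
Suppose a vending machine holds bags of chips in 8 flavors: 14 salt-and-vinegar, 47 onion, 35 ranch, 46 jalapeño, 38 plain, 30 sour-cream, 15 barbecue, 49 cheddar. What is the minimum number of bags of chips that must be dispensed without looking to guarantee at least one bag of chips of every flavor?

The hardest flavor to obtain is salt-and-vinegar: we could draw every other bag of chips first — 274 − 14 = 260 bags of chips — without a single salt-and-vinegar one.
The next draw must be salt-and-vinegar, so 260 + 1 = 261.

261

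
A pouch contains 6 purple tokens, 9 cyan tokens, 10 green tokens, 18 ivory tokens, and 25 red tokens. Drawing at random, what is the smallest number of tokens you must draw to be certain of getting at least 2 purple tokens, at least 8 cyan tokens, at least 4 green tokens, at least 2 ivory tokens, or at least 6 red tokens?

The worst case stops just short of every target: 1 purple, 7 cyan, 3 green, 1 ivory, 5 red — 1 + 7 + 3 + 1 + 5 = 17 tokens.
One more token must push some color to its target, so 17 + 1 = 18.

18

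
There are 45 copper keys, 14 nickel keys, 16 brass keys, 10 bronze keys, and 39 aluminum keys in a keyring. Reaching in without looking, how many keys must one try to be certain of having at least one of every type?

The hardest type to obtain is bronze: we could draw every other key first — 124 − 10 = 114 keys — without a single bronze one.
The next draw must be bronze, so 114 + 1 = 115.

115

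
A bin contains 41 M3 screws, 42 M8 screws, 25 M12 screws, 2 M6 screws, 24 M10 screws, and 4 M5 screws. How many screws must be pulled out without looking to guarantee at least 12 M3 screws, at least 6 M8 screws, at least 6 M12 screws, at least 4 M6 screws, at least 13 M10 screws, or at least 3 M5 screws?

The worst case stops just short of every target: 11 M3, 5 M8, 5 M12, all 2 M6, 12 M10, 2 M5 — 11 + 5 + 5 + 2 + 12 + 2 = 37 screws.
One more screw must push some size to its target, so 37 + 1 = 38.

38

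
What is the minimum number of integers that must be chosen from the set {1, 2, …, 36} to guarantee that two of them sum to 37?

19

Partition {1, …, 36} into 18 pairs: {1,36}, {2,35}, …, {18,19}.
Choosing 18 integers — say the integers 1 through 18 — takes one from each pair and avoids the property.
Choosing 19 forces two into the same pair by pigeonhole, and those sum to 37. So 19.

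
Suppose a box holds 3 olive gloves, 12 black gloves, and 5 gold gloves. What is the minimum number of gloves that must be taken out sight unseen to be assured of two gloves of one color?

The worst case takes 1 glove of each color without reaching 2 of any: 3 × 1 = 3.
The next glove must bring some color to 2, so 3 + 1 = 4.

4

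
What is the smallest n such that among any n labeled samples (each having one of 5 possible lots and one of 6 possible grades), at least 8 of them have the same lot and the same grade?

211

There are 5 × 6 = 30 (lot, grade) combinations acting as pigeonholes.
With 30 × 7 = 210 labeled samples we could place exactly 7 in each, with no (lot, grade) pair reaching 8.
One more forces some (lot, grade) pair to hold 8, so 210 + 1 = 211.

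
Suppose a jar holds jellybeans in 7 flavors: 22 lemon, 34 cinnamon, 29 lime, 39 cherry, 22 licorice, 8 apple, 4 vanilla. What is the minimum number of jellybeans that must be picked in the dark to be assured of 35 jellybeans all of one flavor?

154

In the worst case we take at most 34 of each flavor, but all 22 lemon, all 29 lime, all 22 licorice, all 8 apple, and all 4 vanilla (fewer than 34), giving 22 + 34 + 29 + 34 + 22 + 8 + 4 = 153.
One more jellybean then forces some flavor to 35, so 153 + 1 = 154.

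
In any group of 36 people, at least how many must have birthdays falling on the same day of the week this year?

6

There are 7 days of the week, which serve as the pigeonholes.
If each of the 7 days of the week held at most 5, the total would be at most 7 × 5 = 35 < 36, a contradiction.
So at least one holds ⌈36/7⌉ = 6.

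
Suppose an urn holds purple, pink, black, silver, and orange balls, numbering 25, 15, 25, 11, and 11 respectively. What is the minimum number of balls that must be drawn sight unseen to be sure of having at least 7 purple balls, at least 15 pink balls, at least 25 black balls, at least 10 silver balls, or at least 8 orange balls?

Each of the 5 colors has its own threshold; avoid all of them simultaneously.
The worst case stops just short of every target: 6 purple, 14 pink, 24 black, 9 silver, 7 orange — 6 + 14 + 24 + 9 + 7 = 60 balls.
One more ball must push some color to its target, so 60 + 1 = 61.

61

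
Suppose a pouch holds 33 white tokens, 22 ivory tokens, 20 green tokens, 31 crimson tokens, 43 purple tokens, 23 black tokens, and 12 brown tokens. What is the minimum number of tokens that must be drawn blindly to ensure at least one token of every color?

173

The hardest color to obtain is brown: we could draw every other token first — 184 − 12 = 172 tokens — without a single brown one.
The next draw must be brown, so 172 + 1 = 173.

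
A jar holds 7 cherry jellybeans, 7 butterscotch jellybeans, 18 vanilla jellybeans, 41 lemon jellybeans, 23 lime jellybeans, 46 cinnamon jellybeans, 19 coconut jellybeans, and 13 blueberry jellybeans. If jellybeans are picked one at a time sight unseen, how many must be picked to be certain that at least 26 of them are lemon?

159

The worst case draws every non-lemon jellybean first: 7 + 7 + 18 + 23 + 46 + 19 + 13 = 133.
The next 26 draws are then forced to be lemon, giving 133 + 26 = 159.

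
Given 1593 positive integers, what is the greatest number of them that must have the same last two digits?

There are 100 possible two-digit endings, which serve as the pigeonholes.
If each of the 100 possible two-digit endings held at most 15, the total would be at most 100 × 15 = 1500 < 1593, a contradiction.
So at least one holds ⌈1593/100⌉ = 16.

16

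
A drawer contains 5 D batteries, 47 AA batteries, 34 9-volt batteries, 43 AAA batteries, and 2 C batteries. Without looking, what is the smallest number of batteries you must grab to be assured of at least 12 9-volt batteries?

The worst case draws every non-9-volt battery first: 5 + 47 + 43 + 2 = 97.
The next 12 draws are then forced to be 9-volt, giving 97 + 12 = 109.

109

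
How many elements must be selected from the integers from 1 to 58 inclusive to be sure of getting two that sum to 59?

Partition {1, …, 58} into 29 pairs: {1,58}, {2,57}, …, {29,30}.
Choosing 29 integers — say the integers 1 through 29 — takes one from each pair and avoids the property.
Choosing 30 forces two into the same pair by pigeonhole, and those sum to 59. So 30.

30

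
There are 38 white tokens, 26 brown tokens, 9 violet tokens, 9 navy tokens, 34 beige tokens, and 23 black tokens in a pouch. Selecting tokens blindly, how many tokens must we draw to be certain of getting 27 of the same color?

120

In the worst case we take at most 26 of each color, but all 9 violet, all 9 navy, and all 23 black (fewer than 26), giving 26 + 26 + 9 + 9 + 26 + 23 = 119.
One more token then forces some color to 27, so 119 + 1 = 120.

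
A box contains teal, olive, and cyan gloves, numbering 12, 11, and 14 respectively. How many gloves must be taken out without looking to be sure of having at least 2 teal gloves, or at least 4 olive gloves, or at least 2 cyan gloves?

6

The worst case stops just short of every target: 1 teal, 3 olive, 1 cyan — 1 + 3 + 1 = 5 gloves.
One more glove must push some color to its target, so 5 + 1 = 6.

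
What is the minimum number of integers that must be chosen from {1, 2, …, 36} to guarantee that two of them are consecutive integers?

19

Partition {1, …, 36} into 18 pairs: {1,2}, {3,4}, …, {35,36}.
Choosing 18 integers — say the 18 even numbers 2, 4, …, 36 — takes one from each pair and avoids the property.
Choosing 19 forces two into the same pair by pigeonhole, and those are consecutive. So 19.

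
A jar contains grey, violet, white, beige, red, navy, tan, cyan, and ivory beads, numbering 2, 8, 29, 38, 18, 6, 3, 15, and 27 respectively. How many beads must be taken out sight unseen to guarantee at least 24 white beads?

To avoid white beads as long as possible, exhaust the other 8 colors first.
The worst case draws every non-white bead first: 2 + 8 + 38 + 18 + 6 + 3 + 15 + 27 = 117.
The next 24 draws are then forced to be white, giving 117 + 24 = 141.

141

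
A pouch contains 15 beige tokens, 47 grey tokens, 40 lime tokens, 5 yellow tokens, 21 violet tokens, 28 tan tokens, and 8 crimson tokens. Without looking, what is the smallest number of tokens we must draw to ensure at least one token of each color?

160

The hardest color to obtain is yellow: we could draw every other token first — 164 − 5 = 159 tokens — without a single yellow one.
The next draw must be yellow, so 159 + 1 = 160.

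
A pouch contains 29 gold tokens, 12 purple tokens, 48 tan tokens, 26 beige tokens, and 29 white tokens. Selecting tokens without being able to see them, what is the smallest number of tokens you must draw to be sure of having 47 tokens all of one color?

143

In the worst case we take at most 46 of each color, but all 29 gold, all 12 purple, all 26 beige, and all 29 white (fewer than 46), giving 29 + 12 + 46 + 26 + 29 = 142.
One more token then forces some color to 47, so 142 + 1 = 143.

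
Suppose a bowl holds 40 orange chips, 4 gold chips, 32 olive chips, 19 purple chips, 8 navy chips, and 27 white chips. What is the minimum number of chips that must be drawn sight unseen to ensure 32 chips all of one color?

121

In the worst case we take at most 31 of each color, but all 4 gold, all 19 purple, all 8 navy, and all 27 white (fewer than 31), giving 31 + 4 + 31 + 19 + 8 + 27 = 120.
One more chip then forces some color to 32, so 120 + 1 = 121.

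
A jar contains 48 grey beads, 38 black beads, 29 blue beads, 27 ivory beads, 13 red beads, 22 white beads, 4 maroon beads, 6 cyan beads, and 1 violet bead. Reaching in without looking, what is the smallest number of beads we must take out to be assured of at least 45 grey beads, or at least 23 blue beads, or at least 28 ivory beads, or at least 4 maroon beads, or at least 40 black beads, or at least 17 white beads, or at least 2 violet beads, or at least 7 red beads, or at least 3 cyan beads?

160

The worst case stops just short of every target: 44 grey, all 38 black, 22 blue, 27 ivory, 6 red, 16 white, 3 maroon, 2 cyan, 1 violet — 44 + 38 + 22 + 27 + 6 + 16 + 3 + 2 + 1 = 159 beads.
One more bead must push some color to its target, so 159 + 1 = 160.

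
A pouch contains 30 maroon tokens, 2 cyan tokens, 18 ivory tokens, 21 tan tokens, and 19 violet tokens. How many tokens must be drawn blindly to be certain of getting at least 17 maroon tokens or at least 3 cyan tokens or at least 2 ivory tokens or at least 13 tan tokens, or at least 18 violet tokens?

49

The worst case stops just short of every target: 16 maroon, 2 cyan, 1 ivory, 12 tan, 17 violet — 16 + 2 + 1 + 12 + 17 = 48 tokens.
One more token must push some color to its target, so 48 + 1 = 49.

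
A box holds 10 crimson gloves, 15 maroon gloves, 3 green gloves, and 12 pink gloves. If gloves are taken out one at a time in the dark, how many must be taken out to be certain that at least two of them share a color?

5

The worst case takes 1 glove of each color without reaching 2 of any: 4 × 1 = 4.
The next glove must bring some color to 2, so 4 + 1 = 5.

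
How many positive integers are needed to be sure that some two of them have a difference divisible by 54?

55

Use the pigeonhole principle on residue classes: two integers differ by a multiple of 54 exactly when they share a remainder mod 54.
There are 54 residue classes mod 54, so 54 integers can all lie in distinct classes.
One more integer must repeat a residue, giving a difference divisible by 54. So n = 54 + 1 = 55.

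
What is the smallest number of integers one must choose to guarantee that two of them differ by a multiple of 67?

Two integers differ by a multiple of 67 exactly when they share a remainder mod 67.
There are 67 residue classes mod 67, so 67 integers can all lie in distinct classes.
One more integer must repeat a residue, giving a difference divisible by 67. So n = 67 + 1 = 68.

68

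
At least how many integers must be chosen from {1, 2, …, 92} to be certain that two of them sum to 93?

Partition {1, …, 92} into 46 pairs: {1,92}, {2,91}, …, {46,47}.
Choosing 46 integers — say the integers 1 through 46 — takes one from each pair and avoids the property.
Choosing 47 forces two into the same pair by pigeonhole, and those sum to 93. So 47.

47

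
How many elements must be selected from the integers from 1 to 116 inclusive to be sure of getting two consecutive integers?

Partition {1, …, 116} into 58 pairs: {1,2}, {3,4}, …, {115,116}.
Choosing 58 integers — say the 58 even numbers 2, 4, …, 116 — takes one from each pair and avoids the property.
Choosing 59 forces two into the same pair by pigeonhole, and those are consecutive. So 59.

59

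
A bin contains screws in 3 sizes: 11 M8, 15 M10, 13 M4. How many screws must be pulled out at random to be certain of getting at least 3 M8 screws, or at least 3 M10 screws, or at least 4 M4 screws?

The worst case stops just short of every target: 2 M8, 2 M10, 3 M4 — 2 + 2 + 3 = 7 screws.
One more screw must push some size to its target, so 7 + 1 = 8.

8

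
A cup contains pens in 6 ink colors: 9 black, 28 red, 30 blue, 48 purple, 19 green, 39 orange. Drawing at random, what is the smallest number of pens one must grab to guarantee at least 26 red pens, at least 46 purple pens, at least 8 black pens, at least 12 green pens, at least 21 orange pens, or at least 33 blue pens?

Each of the 6 ink colors has its own threshold; avoid all of them simultaneously.
The worst case stops just short of every target: 7 black, 25 red, all 30 blue, 45 purple, 11 green, 20 orange — 7 + 25 + 30 + 45 + 11 + 20 = 138 pens.
One more pen must push some ink color to its target, so 138 + 1 = 139.

139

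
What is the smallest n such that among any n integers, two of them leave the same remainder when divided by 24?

25

There are 24 residue classes modulo 24 acting as pigeonholes.
With 24 integers we could place one in each, avoiding any repeat.
One more forces some class to hold 2, so 24 + 1 = 25.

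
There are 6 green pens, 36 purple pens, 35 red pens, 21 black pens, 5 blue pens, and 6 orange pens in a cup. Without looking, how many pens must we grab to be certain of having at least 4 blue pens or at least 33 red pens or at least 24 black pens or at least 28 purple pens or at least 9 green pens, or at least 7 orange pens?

96

Each of the 6 ink colors has its own threshold; avoid all of them simultaneously.
The worst case stops just short of every target: all 6 green, 27 purple, 32 red, all 21 black, 3 blue, 6 orange — 6 + 27 + 32 + 21 + 3 + 6 = 95 pens.
One more pen must push some ink color to its target, so 95 + 1 = 96.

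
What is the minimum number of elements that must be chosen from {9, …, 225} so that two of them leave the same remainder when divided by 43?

Group the integers by remainder mod 43; there are 43 residue classes, each nonempty in this range.
Choosing one from each class (43 integers) avoids any shared remainder.
One more choice must repeat a class, so two differ by a multiple of 43. Hence 43 + 1 = 44.

44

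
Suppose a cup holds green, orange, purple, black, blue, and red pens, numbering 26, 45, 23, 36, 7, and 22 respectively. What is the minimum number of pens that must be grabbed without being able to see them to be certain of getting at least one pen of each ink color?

153

The hardest ink color to obtain is blue: we could draw every other pen first — 159 − 7 = 152 pens — without a single blue one.
The next draw must be blue, so 152 + 1 = 153.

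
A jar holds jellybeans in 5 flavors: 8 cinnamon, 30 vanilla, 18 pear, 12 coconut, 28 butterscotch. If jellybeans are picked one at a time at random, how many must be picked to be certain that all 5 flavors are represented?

89

The hardest flavor to obtain is cinnamon: we could draw every other jellybean first — 96 − 8 = 88 jellybeans — without a single cinnamon one.
The next draw must be cinnamon, so 88 + 1 = 89.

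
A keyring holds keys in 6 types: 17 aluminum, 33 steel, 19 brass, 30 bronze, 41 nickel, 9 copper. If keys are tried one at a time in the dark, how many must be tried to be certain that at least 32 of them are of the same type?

138

Treat the 6 types as pigeonholes.
In the worst case we take at most 31 of each type, but all 17 aluminum, all 19 brass, all 30 bronze, and all 9 copper (fewer than 31), giving 17 + 31 + 19 + 30 + 31 + 9 = 137.
One more key then forces some type to 32, so 137 + 1 = 138.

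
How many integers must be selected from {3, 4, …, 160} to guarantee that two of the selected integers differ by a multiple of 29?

Group the integers by remainder mod 29; there are 29 residue classes, each nonempty in this range.
Choosing one from each class (29 integers) avoids any shared remainder.
One more choice must repeat a class, so two differ by a multiple of 29. Hence 29 + 1 = 30.

30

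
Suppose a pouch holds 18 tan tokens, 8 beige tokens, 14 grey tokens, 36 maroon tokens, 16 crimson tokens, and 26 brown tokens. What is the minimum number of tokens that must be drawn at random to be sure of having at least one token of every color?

111

The hardest color to obtain is beige: we could draw every other token first — 118 − 8 = 110 tokens — without a single beige one.
The next draw must be beige, so 110 + 1 = 111.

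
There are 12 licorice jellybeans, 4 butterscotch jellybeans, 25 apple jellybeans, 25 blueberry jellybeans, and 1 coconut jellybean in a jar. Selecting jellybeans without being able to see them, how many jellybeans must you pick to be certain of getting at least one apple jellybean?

The worst case draws every non-apple jellybean first: 12 + 4 + 25 + 1 = 42.
The next draw is then forced to be apple, giving 42 + 1 = 43.

43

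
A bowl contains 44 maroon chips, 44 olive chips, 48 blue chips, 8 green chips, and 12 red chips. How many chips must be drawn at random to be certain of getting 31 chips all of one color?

Treat the 5 colors as pigeonholes.
In the worst case we take at most 30 of each color, but all 8 green and all 12 red (fewer than 30), giving 30 + 30 + 30 + 8 + 12 = 110.
One more chip then forces some color to 31, so 110 + 1 = 111.

111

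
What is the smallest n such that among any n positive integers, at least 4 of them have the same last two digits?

301

There are 100 possible two-digit endings acting as pigeonholes.
With 100 × 3 = 300 positive integers we could place exactly 3 in each, with no class reaching 4.
One more forces some class to hold 4, so 300 + 1 = 301.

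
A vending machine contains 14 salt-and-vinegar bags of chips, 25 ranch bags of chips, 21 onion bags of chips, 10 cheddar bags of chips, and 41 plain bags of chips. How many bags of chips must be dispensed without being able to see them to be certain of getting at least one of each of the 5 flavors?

The hardest flavor to obtain is cheddar: we could draw every other bag of chips first — 111 − 10 = 101 bags of chips — without a single cheddar one.
The next draw must be cheddar, so 101 + 1 = 102.

102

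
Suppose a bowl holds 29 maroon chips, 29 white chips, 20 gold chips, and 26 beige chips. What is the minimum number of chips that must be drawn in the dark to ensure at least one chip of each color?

85

The hardest color to obtain is gold: we could draw every other chip first — 104 − 20 = 84 chips — without a single gold one.
The next draw must be gold, so 84 + 1 = 85.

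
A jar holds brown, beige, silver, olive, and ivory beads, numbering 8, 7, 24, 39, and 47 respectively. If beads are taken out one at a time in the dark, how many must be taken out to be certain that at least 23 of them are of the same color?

82

Treat the 5 colors as pigeonholes.
In the worst case we take at most 22 of each color, but all 8 brown and all 7 beige (fewer than 22), giving 8 + 7 + 22 + 22 + 22 = 81.
One more bead then forces some color to 23, so 81 + 1 = 82.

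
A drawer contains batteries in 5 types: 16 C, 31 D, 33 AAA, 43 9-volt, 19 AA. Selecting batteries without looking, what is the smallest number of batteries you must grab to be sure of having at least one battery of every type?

The hardest type to obtain is C: we could draw every other battery first — 142 − 16 = 126 batteries — without a single C one.
The next draw must be C, so 126 + 1 = 127.

127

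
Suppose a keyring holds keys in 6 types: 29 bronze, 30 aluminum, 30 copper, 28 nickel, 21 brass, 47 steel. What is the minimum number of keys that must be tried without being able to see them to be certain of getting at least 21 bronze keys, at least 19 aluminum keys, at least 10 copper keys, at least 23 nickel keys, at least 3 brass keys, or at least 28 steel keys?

99

The worst case stops just short of every target: 20 bronze, 18 aluminum, 9 copper, 22 nickel, 2 brass, 27 steel — 20 + 18 + 9 + 22 + 2 + 27 = 98 keys.
One more key must push some type to its target, so 98 + 1 = 99.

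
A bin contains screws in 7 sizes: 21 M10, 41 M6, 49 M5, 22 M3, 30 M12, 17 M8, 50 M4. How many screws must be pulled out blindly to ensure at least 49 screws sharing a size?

Treat the 7 sizes as pigeonholes.
In the worst case we take at most 48 of each size, but all 21 M10, all 41 M6, all 22 M3, all 30 M12, and all 17 M8 (fewer than 48), giving 21 + 41 + 48 + 22 + 30 + 17 + 48 = 227.
One more screw then forces some size to 49, so 227 + 1 = 228.

228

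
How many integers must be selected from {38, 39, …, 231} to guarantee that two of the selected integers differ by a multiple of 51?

52

Group the integers by remainder mod 51; there are 51 residue classes, each nonempty in this range.
Choosing one from each class (51 integers) avoids any shared remainder.
One more choice must repeat a class, so two differ by a multiple of 51. Hence 51 + 1 = 52.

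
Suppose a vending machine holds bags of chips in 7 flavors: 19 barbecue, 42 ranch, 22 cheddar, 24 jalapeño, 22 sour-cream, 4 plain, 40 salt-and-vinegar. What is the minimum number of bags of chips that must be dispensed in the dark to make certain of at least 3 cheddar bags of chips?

To avoid cheddar bags of chips as long as possible, exhaust the other 6 flavors first.
The worst case draws every non-cheddar bag of chips first: 19 + 42 + 24 + 22 + 4 + 40 = 151.
The next 3 draws are then forced to be cheddar, giving 151 + 3 = 154.

154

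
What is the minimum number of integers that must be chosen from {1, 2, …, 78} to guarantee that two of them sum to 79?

40

Partition {1, …, 78} into 39 pairs: {1,78}, {2,77}, …, {39,40}.
Choosing 39 integers — say the integers 1 through 39 — takes one from each pair and avoids the property.
Choosing 40 forces two into the same pair by pigeonhole, and those sum to 79. So 40.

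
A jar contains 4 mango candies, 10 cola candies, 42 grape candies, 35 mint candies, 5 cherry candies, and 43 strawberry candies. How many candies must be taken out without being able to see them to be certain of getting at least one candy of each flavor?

The hardest flavor to obtain is mango: we could draw every other candy first — 139 − 4 = 135 candies — without a single mango one.
The next draw must be mango, so 135 + 1 = 136.

136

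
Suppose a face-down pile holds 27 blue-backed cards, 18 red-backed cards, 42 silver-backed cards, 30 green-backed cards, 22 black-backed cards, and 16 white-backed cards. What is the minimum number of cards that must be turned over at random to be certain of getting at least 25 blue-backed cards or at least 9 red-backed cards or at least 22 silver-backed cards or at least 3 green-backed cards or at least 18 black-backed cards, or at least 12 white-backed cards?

Each of the 6 back colors has its own threshold; avoid all of them simultaneously.
The worst case stops just short of every target: 24 blue-backed, 8 red-backed, 21 silver-backed, 2 green-backed, 17 black-backed, 11 white-backed — 24 + 8 + 21 + 2 + 17 + 11 = 83 cards.
One more card must push some back color to its target, so 83 + 1 = 84.

84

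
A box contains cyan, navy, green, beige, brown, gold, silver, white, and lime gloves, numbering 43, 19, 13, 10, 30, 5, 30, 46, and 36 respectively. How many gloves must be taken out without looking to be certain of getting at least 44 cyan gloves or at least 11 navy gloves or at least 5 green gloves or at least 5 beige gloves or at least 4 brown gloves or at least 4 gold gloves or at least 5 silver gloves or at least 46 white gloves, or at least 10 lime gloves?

Each of the 9 colors has its own threshold; avoid all of them simultaneously.
The worst case stops just short of every target: 43 cyan, 10 navy, 4 green, 4 beige, 3 brown, 3 gold, 4 silver, 45 white, 9 lime — 43 + 10 + 4 + 4 + 3 + 3 + 4 + 45 + 9 = 125 gloves.
One more glove must push some color to its target, so 125 + 1 = 126.

126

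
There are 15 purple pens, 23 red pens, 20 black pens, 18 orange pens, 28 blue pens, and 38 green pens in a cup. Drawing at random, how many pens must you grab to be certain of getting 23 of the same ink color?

Treat the 6 ink colors as pigeonholes.
In the worst case we take at most 22 of each ink color, but all 15 purple, all 20 black, and all 18 orange (fewer than 22), giving 15 + 22 + 20 + 18 + 22 + 22 = 119.
One more pen then forces some ink color to 23, so 119 + 1 = 120.

120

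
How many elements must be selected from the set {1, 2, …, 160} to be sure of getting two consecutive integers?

81

Partition {1, …, 160} into 80 pairs: {1,2}, {3,4}, …, {159,160}.
Choosing 80 integers — say the 80 even numbers 2, 4, …, 160 — takes one from each pair and avoids the property.
Choosing 81 forces two into the same pair by pigeonhole, and those are consecutive. So 81.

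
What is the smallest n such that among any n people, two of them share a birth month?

13

There are 12 months of the year acting as pigeonholes.
With 12 people we could place one in each, avoiding any repeat.
One more forces some class to hold 2, so 12 + 1 = 13.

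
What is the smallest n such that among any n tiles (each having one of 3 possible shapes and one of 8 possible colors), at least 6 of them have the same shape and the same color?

There are 3 × 8 = 24 (shape, color) combinations acting as pigeonholes.
With 24 × 5 = 120 tiles we could place exactly 5 in each, with no (shape, color) pair reaching 6.
One more forces some (shape, color) pair to hold 6, so 120 + 1 = 121.

121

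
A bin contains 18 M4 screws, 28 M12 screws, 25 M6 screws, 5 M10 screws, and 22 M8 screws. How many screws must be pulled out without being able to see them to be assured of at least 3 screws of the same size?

Treat the 5 sizes as pigeonholes.
The worst case takes 2 screws of each size without reaching 3 of any: 5 × 2 = 10.
The next screw must bring some size to 3, so 10 + 1 = 11.

11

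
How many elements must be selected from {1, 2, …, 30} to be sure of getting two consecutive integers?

Partition {1, …, 30} into 15 pairs: {1,2}, {3,4}, …, {29,30}.
Choosing 15 integers — say the 15 even numbers 2, 4, …, 30 — takes one from each pair and avoids the property.
Choosing 16 forces two into the same pair by pigeonhole, and those are consecutive. So 16.

16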